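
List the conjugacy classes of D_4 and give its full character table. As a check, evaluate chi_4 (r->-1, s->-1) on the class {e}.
Conjugacy classes: {e} of size 1, {r^2} of size 1, {r^1, r^3} of size 2, {s, sr^2, ...} of size 2, {sr, sr^3, ...} of size 2.
Character table:
  irrep \ class              {e} (size 1)  {r^2} (size 1)  {r^1, r^3} (size 2)  {s, sr^2, ...} (size 2)  {sr, sr^3, ...} (size 2)
  chi_1 (triv)               1             1               1                    1                        1                       
  chi_2 (sign: r->1, s->-1)  1             1               1                    -1                       -1                      
  chi_3 (r->-1, s->1)        1             1               -1                   1                        -1                      
  chi_4 (r->-1, s->-1)       1             1               -1                   -1                       1                       
  chi_5 (2d, j=1)            2             -2              0                    0                        0                       

Spot check: chi_4 (r->-1, s->-1) on {e} = 1.

Working: D_4 has order 2*4 = 8 with 5 conjugacy classes, hence 5 irreducibles. Sum of squared dims 1 + 1 + 1 + 1 + 4 = 8 = |G|. Linear characters come from the abelianisation; the 2-dimensional irreps have character r^k -> 2*cos(2*pi*j*k/4), reflections -> 0.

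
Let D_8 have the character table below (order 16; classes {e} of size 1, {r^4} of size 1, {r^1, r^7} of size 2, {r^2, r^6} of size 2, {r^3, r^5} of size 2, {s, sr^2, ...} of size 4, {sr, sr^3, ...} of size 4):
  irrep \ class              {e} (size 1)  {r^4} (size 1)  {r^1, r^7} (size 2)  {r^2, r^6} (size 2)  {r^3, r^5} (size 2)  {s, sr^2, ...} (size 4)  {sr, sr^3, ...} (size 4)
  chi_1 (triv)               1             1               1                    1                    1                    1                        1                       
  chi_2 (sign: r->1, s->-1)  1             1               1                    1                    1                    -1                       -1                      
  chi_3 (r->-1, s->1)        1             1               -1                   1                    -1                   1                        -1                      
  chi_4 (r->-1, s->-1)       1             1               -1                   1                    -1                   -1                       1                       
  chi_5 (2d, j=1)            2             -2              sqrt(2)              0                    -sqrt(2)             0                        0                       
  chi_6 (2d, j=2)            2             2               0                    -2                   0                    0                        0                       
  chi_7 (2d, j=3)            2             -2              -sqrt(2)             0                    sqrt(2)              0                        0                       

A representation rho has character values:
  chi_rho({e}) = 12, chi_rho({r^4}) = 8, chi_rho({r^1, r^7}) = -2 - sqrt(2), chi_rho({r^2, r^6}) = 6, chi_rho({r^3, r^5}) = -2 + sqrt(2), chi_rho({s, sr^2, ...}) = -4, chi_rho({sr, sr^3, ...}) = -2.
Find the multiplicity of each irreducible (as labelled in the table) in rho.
Multiplicities: chi_1: 0, chi_2: 3, chi_3: 2, chi_4: 3, chi_5: 0, chi_6: 1, chi_7: 1.

Proof sketch: Use <chi_rho, chi> = (1/|G|) sum_C |C| * chi_rho(C) * conj(chi(C)) with |G| = 16 for each irreducible chi in the table:
  <chi_rho, chi_1> = (1/16)[1*(12)*conj(1) + 1*(8)*conj(1) + 2*(-2 - sqrt(2))*conj(1) + 2*(6)*conj(1) + 2*(-2 + sqrt(2))*conj(1) + 4*(-4)*conj(1) + 4*(-2)*conj(1)]
      = (1/16)[(12) + (8) + (-4 - 2*sqrt(2)) + (12) + (-4 + 2*sqrt(2)) + (-16) + (-8)] = 0/16 = 0
  <chi_rho, chi_2> = (1/16)[1*(12)*conj(1) + 1*(8)*conj(1) + 2*(-2 - sqrt(2))*conj(1) + 2*(6)*conj(1) + 2*(-2 + sqrt(2))*conj(1) + 4*(-4)*conj(-1) + 4*(-2)*conj(-1)]
      = (1/16)[(12) + (8) + (-4 - 2*sqrt(2)) + (12) + (-4 + 2*sqrt(2)) + (16) + (8)] = 48/16 = 3
  <chi_rho, chi_3> = (1/16)[1*(12)*conj(1) + 1*(8)*conj(1) + 2*(-2 - sqrt(2))*conj(-1) + 2*(6)*conj(1) + 2*(-2 + sqrt(2))*conj(-1) + 4*(-4)*conj(1) + 4*(-2)*conj(-1)]
      = (1/16)[(12) + (8) + (2*sqrt(2) + 4) + (12) + (4 - 2*sqrt(2)) + (-16) + (8)] = 32/16 = 2
  <chi_rho, chi_4> = (1/16)[1*(12)*conj(1) + 1*(8)*conj(1) + 2*(-2 - sqrt(2))*conj(-1) + 2*(6)*conj(1) + 2*(-2 + sqrt(2))*conj(-1) + 4*(-4)*conj(-1) + 4*(-2)*conj(1)]
      = (1/16)[(12) + (8) + (2*sqrt(2) + 4) + (12) + (4 - 2*sqrt(2)) + (16) + (-8)] = 48/16 = 3
  <chi_rho, chi_5> = (1/16)[1*(12)*conj(2) + 1*(8)*conj(-2) + 2*(-2 - sqrt(2))*conj(sqrt(2)) + 2*(6)*conj(0) + 2*(-2 + sqrt(2))*conj(-sqrt(2)) + 4*(-4)*conj(0) + 4*(-2)*conj(0)]
      = (1/16)[(24) + (-16) + (-4*sqrt(2) - 4) + (0) + (-4 + 4*sqrt(2)) + (0) + (0)] = 0/16 = 0
  <chi_rho, chi_6> = (1/16)[1*(12)*conj(2) + 1*(8)*conj(2) + 2*(-2 - sqrt(2))*conj(0) + 2*(6)*conj(-2) + 2*(-2 + sqrt(2))*conj(0) + 4*(-4)*conj(0) + 4*(-2)*conj(0)]
      = (1/16)[(24) + (16) + (0) + (-24) + (0) + (0) + (0)] = 16/16 = 1
  <chi_rho, chi_7> = (1/16)[1*(12)*conj(2) + 1*(8)*conj(-2) + 2*(-2 - sqrt(2))*conj(-sqrt(2)) + 2*(6)*conj(0) + 2*(-2 + sqrt(2))*conj(sqrt(2)) + 4*(-4)*conj(0) + 4*(-2)*conj(0)]
      = (1/16)[(24) + (-16) + (4 + 4*sqrt(2)) + (0) + (4 - 4*sqrt(2)) + (0) + (0)] = 16/16 = 1
Dimension check: dim(rho) = sum (mult * dim) = 0*1 + 3*1 + 2*1 + 3*1 + 0*2 + 1*2 + 1*2 = 12 = chi_rho(e) = 12.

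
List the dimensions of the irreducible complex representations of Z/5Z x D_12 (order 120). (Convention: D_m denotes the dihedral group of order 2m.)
Dimensions: 1, 1, 1, 1, 1, 1, 1, 1, 1, 1, 1, 1, 1, 1, 1, 1, 1, 1, 1, 1, 2, 2, 2, 2, 2, 2, 2, 2, 2, 2, 2, 2, 2, 2, 2, 2, 2, 2, 2, 2, 2, 2, 2, 2, 2

Derivation: There are 45 irreducibles (= number of conjugacy classes). Their dimensions d_i satisfy sum d_i^2 = |G| = 120: 1 + 1 + 1 + 1 + 1 + 1 + 1 + 1 + 1 + 1 + 1 + 1 + 1 + 1 + 1 + 1 + 1 + 1 + 1 + 1 + 4 + 4 + 4 + 4 + 4 + 4 + 4 + 4 + 4 + 4 + 4 + 4 + 4 + 4 + 4 + 4 + 4 + 4 + 4 + 4 + 4 + 4 + 4 + 4 + 4 = 120. (For the product with Z/5Z: each of the 5 1-dim characters of Z/5Z tensors with each irrep of D_12, giving 5 copies of each D_12-dimension.)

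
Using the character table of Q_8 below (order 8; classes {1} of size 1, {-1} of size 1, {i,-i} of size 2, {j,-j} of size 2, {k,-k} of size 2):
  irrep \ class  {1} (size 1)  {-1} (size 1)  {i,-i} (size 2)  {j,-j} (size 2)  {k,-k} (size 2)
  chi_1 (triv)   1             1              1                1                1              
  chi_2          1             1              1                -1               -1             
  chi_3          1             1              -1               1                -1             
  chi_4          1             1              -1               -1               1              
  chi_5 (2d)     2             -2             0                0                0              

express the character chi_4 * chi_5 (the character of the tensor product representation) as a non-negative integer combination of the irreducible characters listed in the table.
chi_4 tensor chi_5 = chi_5 (all other irreducibles have multiplicity 0).

The character of a tensor product is the pointwise product (chi_4 * chi_5)(C) = chi_4(C) * chi_5(C):
  {1}: (1)*(2), {-1}: (1)*(-2), {i,-i}: (-1)*(0), {j,-j}: (-1)*(0), {k,-k}: (1)*(0)
so (chi_4 * chi_5) takes values
  {1} -> 2, {-1} -> -2, {i,-i} -> 0, {j,-j} -> 0, {k,-k} -> 0.
Now take the inner product of this character with each irreducible chi from the table, <chi_4*chi_5, chi> = (1/8) sum_C |C| (chi_4*chi_5)(C) conj(chi(C)):
  <chi_4*chi_5, chi_1> = (1/8)[1*(2)*conj(1) + 1*(-2)*conj(1) + 2*(0)*conj(1) + 2*(0)*conj(1) + 2*(0)*conj(1)]
      = (1/8)[(2) + (-2) + (0) + (0) + (0)] = 0/8 = 0
  <chi_4*chi_5, chi_2> = (1/8)[1*(2)*conj(1) + 1*(-2)*conj(1) + 2*(0)*conj(1) + 2*(0)*conj(-1) + 2*(0)*conj(-1)]
      = (1/8)[(2) + (-2) + (0) + (0) + (0)] = 0/8 = 0
  <chi_4*chi_5, chi_3> = (1/8)[1*(2)*conj(1) + 1*(-2)*conj(1) + 2*(0)*conj(-1) + 2*(0)*conj(1) + 2*(0)*conj(-1)]
      = (1/8)[(2) + (-2) + (0) + (0) + (0)] = 0/8 = 0
  <chi_4*chi_5, chi_4> = (1/8)[1*(2)*conj(1) + 1*(-2)*conj(1) + 2*(0)*conj(-1) + 2*(0)*conj(-1) + 2*(0)*conj(1)]
      = (1/8)[(2) + (-2) + (0) + (0) + (0)] = 0/8 = 0
  <chi_4*chi_5, chi_5> = (1/8)[1*(2)*conj(2) + 1*(-2)*conj(-2) + 2*(0)*conj(0) + 2*(0)*conj(0) + 2*(0)*conj(0)]
      = (1/8)[(4) + (4) + (0) + (0) + (0)] = 8/8 = 1
Hence the multiplicities are chi_5: 1. Dimension check: dim(chi_4)*dim(chi_5) = 1*2 = 2 and sum (mult * dim) = 1*2 = 2.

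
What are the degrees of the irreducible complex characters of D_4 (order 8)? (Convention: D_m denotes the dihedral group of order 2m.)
Dimensions: 1, 1, 1, 1, 2

Justification: There are 5 irreducibles (= number of conjugacy classes). Their dimensions d_i satisfy sum d_i^2 = |G| = 8: 1 + 1 + 1 + 1 + 4 = 8.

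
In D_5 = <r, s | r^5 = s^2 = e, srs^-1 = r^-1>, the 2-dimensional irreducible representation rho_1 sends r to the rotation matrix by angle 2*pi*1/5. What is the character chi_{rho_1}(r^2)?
chi_{rho_1}(r^2) = 2*cos(2*pi*1*2/5) = -sqrt(5)/2 - 1/2

Solution. rho_1(r^2) is rotation by angle 2*pi*1*2/5, whose trace is 2*cos(2*pi*1*2/5) = -sqrt(5)/2 - 1/2.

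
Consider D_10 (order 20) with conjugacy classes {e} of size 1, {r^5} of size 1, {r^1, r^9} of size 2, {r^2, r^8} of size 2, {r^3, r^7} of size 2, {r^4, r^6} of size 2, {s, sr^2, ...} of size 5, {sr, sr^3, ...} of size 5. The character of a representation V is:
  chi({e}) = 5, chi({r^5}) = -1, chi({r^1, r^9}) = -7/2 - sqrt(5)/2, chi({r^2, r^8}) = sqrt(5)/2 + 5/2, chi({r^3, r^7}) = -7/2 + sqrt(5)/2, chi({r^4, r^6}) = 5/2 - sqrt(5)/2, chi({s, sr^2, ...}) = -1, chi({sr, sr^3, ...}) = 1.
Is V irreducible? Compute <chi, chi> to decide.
Not irreducible (reducible): <chi, chi> = 6 > 1.

Reasoning: <chi, chi> = (1/|G|) sum_C |C| * |chi(C)|^2 = (1/20)[1*|5|^2 + 1*|-1|^2 + 2*|-7/2 - sqrt(5)/2|^2 + 2*|sqrt(5)/2 + 5/2|^2 + 2*|-7/2 + sqrt(5)/2|^2 + 2*|5/2 - sqrt(5)/2|^2 + 5*|-1|^2 + 5*|1|^2]
  = (1/20)[(25) + (1) + (7*sqrt(5) + 27) + (5*sqrt(5) + 15) + (27 - 7*sqrt(5)) + (15 - 5*sqrt(5)) + (5) + (5)] = 120/20 = 6.
A character is irreducible iff <chi, chi> = 1, so this representation is reducible.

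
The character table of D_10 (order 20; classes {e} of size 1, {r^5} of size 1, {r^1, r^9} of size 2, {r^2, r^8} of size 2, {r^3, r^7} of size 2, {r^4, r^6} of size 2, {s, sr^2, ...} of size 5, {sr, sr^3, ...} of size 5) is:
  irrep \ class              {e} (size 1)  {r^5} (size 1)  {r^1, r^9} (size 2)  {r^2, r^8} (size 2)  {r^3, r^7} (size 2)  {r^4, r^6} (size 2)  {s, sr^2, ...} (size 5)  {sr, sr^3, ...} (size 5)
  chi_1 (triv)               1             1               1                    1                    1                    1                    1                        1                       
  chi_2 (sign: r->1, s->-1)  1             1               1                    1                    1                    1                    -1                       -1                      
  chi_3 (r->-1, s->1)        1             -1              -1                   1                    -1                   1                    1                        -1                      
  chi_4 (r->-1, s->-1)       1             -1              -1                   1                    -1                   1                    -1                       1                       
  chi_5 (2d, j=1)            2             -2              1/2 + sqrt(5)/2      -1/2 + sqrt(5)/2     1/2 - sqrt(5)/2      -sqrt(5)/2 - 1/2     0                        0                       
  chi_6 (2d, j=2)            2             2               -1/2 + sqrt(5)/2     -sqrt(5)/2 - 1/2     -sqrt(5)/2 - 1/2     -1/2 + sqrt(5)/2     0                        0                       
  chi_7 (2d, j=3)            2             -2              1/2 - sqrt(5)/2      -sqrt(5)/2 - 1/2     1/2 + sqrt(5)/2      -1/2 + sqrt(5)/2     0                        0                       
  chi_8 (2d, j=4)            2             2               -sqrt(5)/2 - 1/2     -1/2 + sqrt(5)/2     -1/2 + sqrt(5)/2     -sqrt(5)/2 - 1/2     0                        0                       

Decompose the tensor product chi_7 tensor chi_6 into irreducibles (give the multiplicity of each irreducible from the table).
chi_7 tensor chi_6 = chi_3 + chi_4 + chi_5 (all other irreducibles have multiplicity 0).

The character of a tensor product is the pointwise product (chi_7 * chi_6)(C) = chi_7(C) * chi_6(C):
  {e}: (2)*(2), {r^5}: (-2)*(2), {r^1, r^9}: (1/2 - sqrt(5)/2)*(-1/2 + sqrt(5)/2), {r^2, r^8}: (-sqrt(5)/2 - 1/2)*(-sqrt(5)/2 - 1/2), {r^3, r^7}: (1/2 + sqrt(5)/2)*(-sqrt(5)/2 - 1/2), {r^4, r^6}: (-1/2 + sqrt(5)/2)*(-1/2 + sqrt(5)/2), {s, sr^2, ...}: (0)*(0), {sr, sr^3, ...}: (0)*(0)
so (chi_7 * chi_6) takes values
  {e} -> 4, {r^5} -> -4, {r^1, r^9} -> -3/2 + sqrt(5)/2, {r^2, r^8} -> sqrt(5)/2 + 3/2, {r^3, r^7} -> -3/2 - sqrt(5)/2, {r^4, r^6} -> 3/2 - sqrt(5)/2, {s, sr^2, ...} -> 0, {sr, sr^3, ...} -> 0.
Now take the inner product of this character with each irreducible chi from the table, <chi_7*chi_6, chi> = (1/20) sum_C |C| (chi_7*chi_6)(C) conj(chi(C)):
  <chi_7*chi_6, chi_1> = (1/20)[1*(4)*conj(1) + 1*(-4)*conj(1) + 2*(-3/2 + sqrt(5)/2)*conj(1) + 2*(sqrt(5)/2 + 3/2)*conj(1) + 2*(-3/2 - sqrt(5)/2)*conj(1) + 2*(3/2 - sqrt(5)/2)*conj(1) + 5*(0)*conj(1) + 5*(0)*conj(1)]
      = (1/20)[(4) + (-4) + (-3 + sqrt(5)) + (sqrt(5) + 3) + (-3 - sqrt(5)) + (3 - sqrt(5)) + (0) + (0)] = 0/20 = 0
  <chi_7*chi_6, chi_2> = (1/20)[1*(4)*conj(1) + 1*(-4)*conj(1) + 2*(-3/2 + sqrt(5)/2)*conj(1) + 2*(sqrt(5)/2 + 3/2)*conj(1) + 2*(-3/2 - sqrt(5)/2)*conj(1) + 2*(3/2 - sqrt(5)/2)*conj(1) + 5*(0)*conj(-1) + 5*(0)*conj(-1)]
      = (1/20)[(4) + (-4) + (-3 + sqrt(5)) + (sqrt(5) + 3) + (-3 - sqrt(5)) + (3 - sqrt(5)) + (0) + (0)] = 0/20 = 0
  <chi_7*chi_6, chi_3> = (1/20)[1*(4)*conj(1) + 1*(-4)*conj(-1) + 2*(-3/2 + sqrt(5)/2)*conj(-1) + 2*(sqrt(5)/2 + 3/2)*conj(1) + 2*(-3/2 - sqrt(5)/2)*conj(-1) + 2*(3/2 - sqrt(5)/2)*conj(1) + 5*(0)*conj(1) + 5*(0)*conj(-1)]
      = (1/20)[(4) + (4) + (3 - sqrt(5)) + (sqrt(5) + 3) + (sqrt(5) + 3) + (3 - sqrt(5)) + (0) + (0)] = 20/20 = 1
  <chi_7*chi_6, chi_4> = (1/20)[1*(4)*conj(1) + 1*(-4)*conj(-1) + 2*(-3/2 + sqrt(5)/2)*conj(-1) + 2*(sqrt(5)/2 + 3/2)*conj(1) + 2*(-3/2 - sqrt(5)/2)*conj(-1) + 2*(3/2 - sqrt(5)/2)*conj(1) + 5*(0)*conj(-1) + 5*(0)*conj(1)]
      = (1/20)[(4) + (4) + (3 - sqrt(5)) + (sqrt(5) + 3) + (sqrt(5) + 3) + (3 - sqrt(5)) + (0) + (0)] = 20/20 = 1
  <chi_7*chi_6, chi_5> = (1/20)[1*(4)*conj(2) + 1*(-4)*conj(-2) + 2*(-3/2 + sqrt(5)/2)*conj(1/2 + sqrt(5)/2) + 2*(sqrt(5)/2 + 3/2)*conj(-1/2 + sqrt(5)/2) + 2*(-3/2 - sqrt(5)/2)*conj(1/2 - sqrt(5)/2) + 2*(3/2 - sqrt(5)/2)*conj(-sqrt(5)/2 - 1/2) + 5*(0)*conj(0) + 5*(0)*conj(0)]
      = (1/20)[(8) + (8) + (1 - sqrt(5)) + (1 + sqrt(5)) + (1 + sqrt(5)) + (1 - sqrt(5)) + (0) + (0)] = 20/20 = 1
  <chi_7*chi_6, chi_6> = (1/20)[1*(4)*conj(2) + 1*(-4)*conj(2) + 2*(-3/2 + sqrt(5)/2)*conj(-1/2 + sqrt(5)/2) + 2*(sqrt(5)/2 + 3/2)*conj(-sqrt(5)/2 - 1/2) + 2*(-3/2 - sqrt(5)/2)*conj(-sqrt(5)/2 - 1/2) + 2*(3/2 - sqrt(5)/2)*conj(-1/2 + sqrt(5)/2) + 5*(0)*conj(0) + 5*(0)*conj(0)]
      = (1/20)[(8) + (-8) + (4 - 2*sqrt(5)) + (-2*sqrt(5) - 4) + (4 + 2*sqrt(5)) + (-4 + 2*sqrt(5)) + (0) + (0)] = 0/20 = 0
  <chi_7*chi_6, chi_7> = (1/20)[1*(4)*conj(2) + 1*(-4)*conj(-2) + 2*(-3/2 + sqrt(5)/2)*conj(1/2 - sqrt(5)/2) + 2*(sqrt(5)/2 + 3/2)*conj(-sqrt(5)/2 - 1/2) + 2*(-3/2 - sqrt(5)/2)*conj(1/2 + sqrt(5)/2) + 2*(3/2 - sqrt(5)/2)*conj(-1/2 + sqrt(5)/2) + 5*(0)*conj(0) + 5*(0)*conj(0)]
      = (1/20)[(8) + (8) + (-4 + 2*sqrt(5)) + (-2*sqrt(5) - 4) + (-2*sqrt(5) - 4) + (-4 + 2*sqrt(5)) + (0) + (0)] = 0/20 = 0
  <chi_7*chi_6, chi_8> = (1/20)[1*(4)*conj(2) + 1*(-4)*conj(2) + 2*(-3/2 + sqrt(5)/2)*conj(-sqrt(5)/2 - 1/2) + 2*(sqrt(5)/2 + 3/2)*conj(-1/2 + sqrt(5)/2) + 2*(-3/2 - sqrt(5)/2)*conj(-1/2 + sqrt(5)/2) + 2*(3/2 - sqrt(5)/2)*conj(-sqrt(5)/2 - 1/2) + 5*(0)*conj(0) + 5*(0)*conj(0)]
      = (1/20)[(8) + (-8) + (-1 + sqrt(5)) + (1 + sqrt(5)) + (-sqrt(5) - 1) + (1 - sqrt(5)) + (0) + (0)] = 0/20 = 0
Hence the multiplicities are chi_3: 1, chi_4: 1, chi_5: 1. Dimension check: dim(chi_7)*dim(chi_6) = 2*2 = 4 and sum (mult * dim) = 1*1 + 1*1 + 1*2 = 4.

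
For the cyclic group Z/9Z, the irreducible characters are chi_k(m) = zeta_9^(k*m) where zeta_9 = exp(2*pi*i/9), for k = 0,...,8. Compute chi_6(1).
chi_6(1) = zeta_9^6 = exp(-2*I*pi/3)

Derivation: chi_6(1) = zeta_9^(6*1) = zeta_9^6. Since zeta_9^9 = 1, this equals zeta_9^6 = exp(2*pi*i*6/9) = exp(-2*I*pi/3).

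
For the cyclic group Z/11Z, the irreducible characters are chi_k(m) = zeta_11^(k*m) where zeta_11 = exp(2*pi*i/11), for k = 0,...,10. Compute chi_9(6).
chi_9(6) = zeta_11^54 = exp(-2*I*pi/11)

Explanation: chi_9(6) = zeta_11^(9*6) = zeta_11^54. Since zeta_11^11 = 1, this equals zeta_11^10 = exp(2*pi*i*10/11) = exp(-2*I*pi/11).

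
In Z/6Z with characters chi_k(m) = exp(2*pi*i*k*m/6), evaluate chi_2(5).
chi_2(5) = zeta_6^10 = exp(-2*I*pi/3)

Proof sketch: chi_2(5) = zeta_6^(2*5) = zeta_6^10. Since zeta_6^6 = 1, this equals zeta_6^4 = exp(2*pi*i*4/6) = exp(-2*I*pi/3).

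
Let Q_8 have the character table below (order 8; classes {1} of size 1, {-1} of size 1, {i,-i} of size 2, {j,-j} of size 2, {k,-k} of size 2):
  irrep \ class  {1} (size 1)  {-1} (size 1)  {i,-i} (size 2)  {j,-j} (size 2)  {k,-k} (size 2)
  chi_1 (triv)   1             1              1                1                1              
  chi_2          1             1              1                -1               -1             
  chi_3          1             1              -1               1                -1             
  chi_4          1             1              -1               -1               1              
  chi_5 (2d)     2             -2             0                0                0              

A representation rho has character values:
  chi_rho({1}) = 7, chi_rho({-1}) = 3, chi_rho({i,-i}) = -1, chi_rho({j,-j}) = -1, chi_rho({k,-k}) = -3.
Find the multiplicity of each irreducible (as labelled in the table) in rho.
Multiplicities: chi_1: 0, chi_2: 2, chi_3: 2, chi_4: 1, chi_5: 1.

Why: Use <chi_rho, chi> = (1/|G|) sum_C |C| * chi_rho(C) * conj(chi(C)) with |G| = 8 for each irreducible chi in the table:
  <chi_rho, chi_1> = (1/8)[1*(7)*conj(1) + 1*(3)*conj(1) + 2*(-1)*conj(1) + 2*(-1)*conj(1) + 2*(-3)*conj(1)]
      = (1/8)[(7) + (3) + (-2) + (-2) + (-6)] = 0/8 = 0
  <chi_rho, chi_2> = (1/8)[1*(7)*conj(1) + 1*(3)*conj(1) + 2*(-1)*conj(1) + 2*(-1)*conj(-1) + 2*(-3)*conj(-1)]
      = (1/8)[(7) + (3) + (-2) + (2) + (6)] = 16/8 = 2
  <chi_rho, chi_3> = (1/8)[1*(7)*conj(1) + 1*(3)*conj(1) + 2*(-1)*conj(-1) + 2*(-1)*conj(1) + 2*(-3)*conj(-1)]
      = (1/8)[(7) + (3) + (2) + (-2) + (6)] = 16/8 = 2
  <chi_rho, chi_4> = (1/8)[1*(7)*conj(1) + 1*(3)*conj(1) + 2*(-1)*conj(-1) + 2*(-1)*conj(-1) + 2*(-3)*conj(1)]
      = (1/8)[(7) + (3) + (2) + (2) + (-6)] = 8/8 = 1
  <chi_rho, chi_5> = (1/8)[1*(7)*conj(2) + 1*(3)*conj(-2) + 2*(-1)*conj(0) + 2*(-1)*conj(0) + 2*(-3)*conj(0)]
      = (1/8)[(14) + (-6) + (0) + (0) + (0)] = 8/8 = 1
Dimension check: dim(rho) = sum (mult * dim) = 0*1 + 2*1 + 2*1 + 1*1 + 1*2 = 7 = chi_rho(e) = 7.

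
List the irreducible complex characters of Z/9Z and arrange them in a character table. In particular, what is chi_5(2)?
Character table of Z/9Z (irreps indexed chi_0,...,chi_8 with chi_k(m) = zeta_9^(k*m), zeta_9 = exp(2*pi*i/9)):
  irrep \ class  {0} (size 1)  {1} (size 1)    {2} (size 1)    {3} (size 1)    {4} (size 1)    {5} (size 1)    {6} (size 1)    {7} (size 1)    {8} (size 1)  
  chi_0          1             1               1               1               1               1               1               1               1             
  chi_1          1             exp(2*I*pi/9)   exp(4*I*pi/9)   exp(2*I*pi/3)   exp(8*I*pi/9)   exp(-8*I*pi/9)  exp(-2*I*pi/3)  exp(-4*I*pi/9)  exp(-2*I*pi/9)
  chi_2          1             exp(4*I*pi/9)   exp(8*I*pi/9)   exp(-2*I*pi/3)  exp(-2*I*pi/9)  exp(2*I*pi/9)   exp(2*I*pi/3)   exp(-8*I*pi/9)  exp(-4*I*pi/9)
  chi_3          1             exp(2*I*pi/3)   exp(-2*I*pi/3)  1               exp(2*I*pi/3)   exp(-2*I*pi/3)  1               exp(2*I*pi/3)   exp(-2*I*pi/3)
  chi_4          1             exp(8*I*pi/9)   exp(-2*I*pi/9)  exp(2*I*pi/3)   exp(-4*I*pi/9)  exp(4*I*pi/9)   exp(-2*I*pi/3)  exp(2*I*pi/9)   exp(-8*I*pi/9)
  chi_5          1             exp(-8*I*pi/9)  exp(2*I*pi/9)   exp(-2*I*pi/3)  exp(4*I*pi/9)   exp(-4*I*pi/9)  exp(2*I*pi/3)   exp(-2*I*pi/9)  exp(8*I*pi/9) 
  chi_6          1             exp(-2*I*pi/3)  exp(2*I*pi/3)   1               exp(-2*I*pi/3)  exp(2*I*pi/3)   1               exp(-2*I*pi/3)  exp(2*I*pi/3) 
  chi_7          1             exp(-4*I*pi/9)  exp(-8*I*pi/9)  exp(2*I*pi/3)   exp(2*I*pi/9)   exp(-2*I*pi/9)  exp(-2*I*pi/3)  exp(8*I*pi/9)   exp(4*I*pi/9) 
  chi_8          1             exp(-2*I*pi/9)  exp(-4*I*pi/9)  exp(-2*I*pi/3)  exp(-8*I*pi/9)  exp(8*I*pi/9)   exp(2*I*pi/3)   exp(4*I*pi/9)   exp(2*I*pi/9) 

Spot check: chi_5(2) = zeta_9^(5*2) = zeta_9^10 = exp(2*I*pi/9).

Z/9Z is abelian, so all 9 irreducible complex representations are 1-dimensional. They are given by chi_k(m) = zeta_9^(k*m) for k = 0,...,8. Row orthogonality: sum_m chi_k(m) conj(chi_l(m)) = 9 * [k = l].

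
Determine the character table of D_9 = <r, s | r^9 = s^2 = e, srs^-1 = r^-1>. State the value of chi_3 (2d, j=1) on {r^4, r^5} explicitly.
Conjugacy classes: {e} of size 1, {r^1, r^8} of size 2, {r^2, r^7} of size 2, {r^3, r^6} of size 2, {r^4, r^5} of size 2, {s, sr, ..., sr^8} of size 9.
Character table:
  irrep \ class              {e} (size 1)  {r^1, r^8} (size 2)  {r^2, r^7} (size 2)  {r^3, r^6} (size 2)  {r^4, r^5} (size 2)  {s, sr, ..., sr^8} (size 9)
  chi_1 (triv)               1             1                    1                    1                    1                    1                          
  chi_2 (sign: r->1, s->-1)  1             1                    1                    1                    1                    -1                         
  chi_3 (2d, j=1)            2             2*cos(2*pi/9)        2*cos(4*pi/9)        -1                   -2*cos(pi/9)         0                          
  chi_4 (2d, j=2)            2             2*cos(4*pi/9)        -2*cos(pi/9)         -1                   2*cos(2*pi/9)        0                          
  chi_5 (2d, j=3)            2             -1                   -1                   2                    -1                   0                          
  chi_6 (2d, j=4)            2             -2*cos(pi/9)         2*cos(2*pi/9)        -1                   2*cos(4*pi/9)        0                          

Spot check: chi_3 (2d, j=1) on {r^4, r^5} = -2*cos(pi/9).

Argument: D_9 has order 2*9 = 18 with 6 conjugacy classes, hence 6 irreducibles. Sum of squared dims 1 + 1 + 4 + 4 + 4 + 4 = 18 = |G|. Linear characters come from the abelianisation; the 2-dimensional irreps have character r^k -> 2*cos(2*pi*j*k/9), reflections -> 0.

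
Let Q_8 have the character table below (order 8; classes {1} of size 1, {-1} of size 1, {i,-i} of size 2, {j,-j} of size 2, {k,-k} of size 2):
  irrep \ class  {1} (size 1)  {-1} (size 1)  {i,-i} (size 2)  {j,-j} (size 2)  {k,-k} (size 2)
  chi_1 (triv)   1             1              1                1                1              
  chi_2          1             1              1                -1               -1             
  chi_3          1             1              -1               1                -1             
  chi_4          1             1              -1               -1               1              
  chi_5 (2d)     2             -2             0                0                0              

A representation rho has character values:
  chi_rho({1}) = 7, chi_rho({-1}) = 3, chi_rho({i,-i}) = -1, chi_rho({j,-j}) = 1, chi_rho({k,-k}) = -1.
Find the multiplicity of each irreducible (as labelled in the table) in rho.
Multiplicities: chi_1: 1, chi_2: 1, chi_3: 2, chi_4: 1, chi_5: 1.

Details: Use <chi_rho, chi> = (1/|G|) sum_C |C| * chi_rho(C) * conj(chi(C)) with |G| = 8 for each irreducible chi in the table:
  <chi_rho, chi_1> = (1/8)[1*(7)*conj(1) + 1*(3)*conj(1) + 2*(-1)*conj(1) + 2*(1)*conj(1) + 2*(-1)*conj(1)]
      = (1/8)[(7) + (3) + (-2) + (2) + (-2)] = 8/8 = 1
  <chi_rho, chi_2> = (1/8)[1*(7)*conj(1) + 1*(3)*conj(1) + 2*(-1)*conj(1) + 2*(1)*conj(-1) + 2*(-1)*conj(-1)]
      = (1/8)[(7) + (3) + (-2) + (-2) + (2)] = 8/8 = 1
  <chi_rho, chi_3> = (1/8)[1*(7)*conj(1) + 1*(3)*conj(1) + 2*(-1)*conj(-1) + 2*(1)*conj(1) + 2*(-1)*conj(-1)]
      = (1/8)[(7) + (3) + (2) + (2) + (2)] = 16/8 = 2
  <chi_rho, chi_4> = (1/8)[1*(7)*conj(1) + 1*(3)*conj(1) + 2*(-1)*conj(-1) + 2*(1)*conj(-1) + 2*(-1)*conj(1)]
      = (1/8)[(7) + (3) + (2) + (-2) + (-2)] = 8/8 = 1
  <chi_rho, chi_5> = (1/8)[1*(7)*conj(2) + 1*(3)*conj(-2) + 2*(-1)*conj(0) + 2*(1)*conj(0) + 2*(-1)*conj(0)]
      = (1/8)[(14) + (-6) + (0) + (0) + (0)] = 8/8 = 1
Dimension check: dim(rho) = sum (mult * dim) = 1*1 + 1*1 + 2*1 + 1*1 + 1*2 = 7 = chi_rho(e) = 7.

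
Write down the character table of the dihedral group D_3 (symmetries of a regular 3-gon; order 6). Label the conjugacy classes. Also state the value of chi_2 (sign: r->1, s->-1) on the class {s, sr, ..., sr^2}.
Conjugacy classes: {e} of size 1, {r^1, r^2} of size 2, {s, sr, ..., sr^2} of size 3.
Character table:
  irrep \ class              {e} (size 1)  {r^1, r^2} (size 2)  {s, sr, ..., sr^2} (size 3)
  chi_1 (triv)               1             1                    1                          
  chi_2 (sign: r->1, s->-1)  1             1                    -1                         
  chi_3 (2d, j=1)            2             -1                   0                          

Spot check: chi_2 (sign: r->1, s->-1) on {s, sr, ..., sr^2} = -1.

Explanation: D_3 has order 2*3 = 6 with 3 conjugacy classes, hence 3 irreducibles. Sum of squared dims 1 + 1 + 4 = 6 = |G|. Linear characters come from the abelianisation; the 2-dimensional irreps have character r^k -> 2*cos(2*pi*j*k/3), reflections -> 0.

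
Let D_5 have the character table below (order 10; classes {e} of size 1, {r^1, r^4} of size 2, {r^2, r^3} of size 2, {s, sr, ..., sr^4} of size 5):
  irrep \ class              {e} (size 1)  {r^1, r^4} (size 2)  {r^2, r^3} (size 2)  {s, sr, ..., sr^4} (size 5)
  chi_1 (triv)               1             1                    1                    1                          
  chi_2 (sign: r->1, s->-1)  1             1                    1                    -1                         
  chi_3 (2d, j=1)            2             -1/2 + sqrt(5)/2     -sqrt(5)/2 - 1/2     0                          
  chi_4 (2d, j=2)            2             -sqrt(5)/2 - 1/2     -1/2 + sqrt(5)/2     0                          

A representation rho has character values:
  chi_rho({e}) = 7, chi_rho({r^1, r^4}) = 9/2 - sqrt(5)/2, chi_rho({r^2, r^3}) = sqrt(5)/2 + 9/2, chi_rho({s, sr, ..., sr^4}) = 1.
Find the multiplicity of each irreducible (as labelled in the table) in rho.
Multiplicities: chi_1: 3, chi_2: 2, chi_3: 0, chi_4: 1.

Working: Use <chi_rho, chi> = (1/|G|) sum_C |C| * chi_rho(C) * conj(chi(C)) with |G| = 10 for each irreducible chi in the table:
  <chi_rho, chi_1> = (1/10)[1*(7)*conj(1) + 2*(9/2 - sqrt(5)/2)*conj(1) + 2*(sqrt(5)/2 + 9/2)*conj(1) + 5*(1)*conj(1)]
      = (1/10)[(7) + (9 - sqrt(5)) + (sqrt(5) + 9) + (5)] = 30/10 = 3
  <chi_rho, chi_2> = (1/10)[1*(7)*conj(1) + 2*(9/2 - sqrt(5)/2)*conj(1) + 2*(sqrt(5)/2 + 9/2)*conj(1) + 5*(1)*conj(-1)]
      = (1/10)[(7) + (9 - sqrt(5)) + (sqrt(5) + 9) + (-5)] = 20/10 = 2
  <chi_rho, chi_3> = (1/10)[1*(7)*conj(2) + 2*(9/2 - sqrt(5)/2)*conj(-1/2 + sqrt(5)/2) + 2*(sqrt(5)/2 + 9/2)*conj(-sqrt(5)/2 - 1/2) + 5*(1)*conj(0)]
      = (1/10)[(14) + (-7 + 5*sqrt(5)) + (-5*sqrt(5) - 7) + (0)] = 0/10 = 0
  <chi_rho, chi_4> = (1/10)[1*(7)*conj(2) + 2*(9/2 - sqrt(5)/2)*conj(-sqrt(5)/2 - 1/2) + 2*(sqrt(5)/2 + 9/2)*conj(-1/2 + sqrt(5)/2) + 5*(1)*conj(0)]
      = (1/10)[(14) + (-4*sqrt(5) - 2) + (-2 + 4*sqrt(5)) + (0)] = 10/10 = 1
Dimension check: dim(rho) = sum (mult * dim) = 3*1 + 2*1 + 0*2 + 1*2 = 7 = chi_rho(e) = 7.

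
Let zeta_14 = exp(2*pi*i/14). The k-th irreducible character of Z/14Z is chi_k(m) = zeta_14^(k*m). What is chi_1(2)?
chi_1(2) = zeta_14^2 = exp(2*I*pi/7)

Solution. chi_1(2) = zeta_14^(1*2) = zeta_14^2. Since zeta_14^14 = 1, this equals zeta_14^2 = exp(2*pi*i*2/14) = exp(2*I*pi/7).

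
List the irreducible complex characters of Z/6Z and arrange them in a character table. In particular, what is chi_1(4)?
Character table of Z/6Z (irreps indexed chi_0,...,chi_5 with chi_k(m) = zeta_6^(k*m), zeta_6 = exp(2*pi*i/6)):
  irrep \ class  {0} (size 1)  {1} (size 1)    {2} (size 1)    {3} (size 1)  {4} (size 1)    {5} (size 1)  
  chi_0          1             1               1               1             1               1             
  chi_1          1             exp(I*pi/3)     exp(2*I*pi/3)   -1            exp(-2*I*pi/3)  exp(-I*pi/3)  
  chi_2          1             exp(2*I*pi/3)   exp(-2*I*pi/3)  1             exp(2*I*pi/3)   exp(-2*I*pi/3)
  chi_3          1             -1              1               -1            1               -1            
  chi_4          1             exp(-2*I*pi/3)  exp(2*I*pi/3)   1             exp(-2*I*pi/3)  exp(2*I*pi/3) 
  chi_5          1             exp(-I*pi/3)    exp(-2*I*pi/3)  -1            exp(2*I*pi/3)   exp(I*pi/3)   

Spot check: chi_1(4) = zeta_6^(1*4) = zeta_6^4 = exp(-2*I*pi/3).

Details: Z/6Z is abelian, so all 6 irreducible complex representations are 1-dimensional. They are given by chi_k(m) = zeta_6^(k*m) for k = 0,...,5. Row orthogonality: sum_m chi_k(m) conj(chi_l(m)) = 6 * [k = l].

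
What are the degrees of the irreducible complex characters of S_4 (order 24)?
Dimensions: 1, 1, 2, 3, 3

Explanation: There are 5 irreducibles (= number of conjugacy classes). Their dimensions d_i satisfy sum d_i^2 = |G| = 24: 1 + 1 + 4 + 9 + 9 = 24.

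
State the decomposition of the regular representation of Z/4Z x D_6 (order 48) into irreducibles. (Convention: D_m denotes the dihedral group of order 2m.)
Each irreducible V_i of dimension d_i appears with multiplicity d_i, i.e. rho_reg = (direct sum over all irreducibles V_i) d_i V_i. The irreducible dimensions for Z/4Z x D_6 are 1, 1, 1, 1, 1, 1, 1, 1, 1, 1, 1, 1, 1, 1, 1, 1, 2, 2, 2, 2, 2, 2, 2, 2: 16 irreducibles of dimension 1, each with multiplicity 1; 8 irreducibles of dimension 2, each with multiplicity 2. Total dimension 16*1*1 + 8*2*2 = 48 = |G|.

Proof sketch: General theorem: in the regular representation of a finite group G, each irreducible appears with multiplicity equal to its dimension. Check: dim(rho_reg) = sum d_i^2 = 1 + 1 + 1 + 1 + 1 + 1 + 1 + 1 + 1 + 1 + 1 + 1 + 1 + 1 + 1 + 1 + 4 + 4 + 4 + 4 + 4 + 4 + 4 + 4 = 48 = |G|.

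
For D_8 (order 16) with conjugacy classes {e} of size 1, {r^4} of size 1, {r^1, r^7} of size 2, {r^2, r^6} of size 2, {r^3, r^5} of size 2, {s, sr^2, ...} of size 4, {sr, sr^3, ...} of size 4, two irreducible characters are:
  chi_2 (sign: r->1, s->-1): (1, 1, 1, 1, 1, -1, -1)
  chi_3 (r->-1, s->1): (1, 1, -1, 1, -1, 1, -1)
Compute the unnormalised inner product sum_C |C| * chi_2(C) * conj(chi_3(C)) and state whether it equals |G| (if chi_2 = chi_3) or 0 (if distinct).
Sum = 0; so <chi_2, chi_3> = 0 (distinct irreducibles are orthogonal).

Argument: Compute term by term over conjugacy classes (|C| * chi_2(C) * conj(chi_3(C))):
  1*(1)*conj(1) + 1*(1)*conj(1) + 2*(1)*conj(-1) + 2*(1)*conj(1) + 2*(1)*conj(-1) + 4*(-1)*conj(1) + 4*(-1)*conj(-1)
  = (1) + (1) + (-2) + (2) + (-2) + (-4) + (4)
  = 0.
Dividing by |G| = 16 gives 0/16 = 0, matching the row-orthogonality relation <chi_2, chi_3> = [chi_2 = chi_3].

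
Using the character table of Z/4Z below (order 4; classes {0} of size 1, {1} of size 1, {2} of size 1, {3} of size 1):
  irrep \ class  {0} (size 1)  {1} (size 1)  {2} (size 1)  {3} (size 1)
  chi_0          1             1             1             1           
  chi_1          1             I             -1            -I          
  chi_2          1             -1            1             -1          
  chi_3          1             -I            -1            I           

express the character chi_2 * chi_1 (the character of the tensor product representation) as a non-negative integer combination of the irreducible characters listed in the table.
chi_2 tensor chi_1 = chi_3 (all other irreducibles have multiplicity 0).

Proof sketch: The character of a tensor product is the pointwise product (chi_2 * chi_1)(C) = chi_2(C) * chi_1(C):
  {0}: (1)*(1), {1}: (-1)*(I), {2}: (1)*(-1), {3}: (-1)*(-I)
so (chi_2 * chi_1) takes values
  {0} -> 1, {1} -> -I, {2} -> -1, {3} -> I.
Now take the inner product of this character with each irreducible chi from the table, <chi_2*chi_1, chi> = (1/4) sum_C |C| (chi_2*chi_1)(C) conj(chi(C)):
  <chi_2*chi_1, chi_0> = (1/4)[1*(1)*conj(1) + 1*(-I)*conj(1) + 1*(-1)*conj(1) + 1*(I)*conj(1)]
      = (1/4)[(1) + (-I) + (-1) + (I)] = 0/4 = 0
  <chi_2*chi_1, chi_1> = (1/4)[1*(1)*conj(1) + 1*(-I)*conj(I) + 1*(-1)*conj(-1) + 1*(I)*conj(-I)]
      = (1/4)[(1) + (-1) + (1) + (-1)] = 0/4 = 0
  <chi_2*chi_1, chi_2> = (1/4)[1*(1)*conj(1) + 1*(-I)*conj(-1) + 1*(-1)*conj(1) + 1*(I)*conj(-1)]
      = (1/4)[(1) + (I) + (-1) + (-I)] = 0/4 = 0
  <chi_2*chi_1, chi_3> = (1/4)[1*(1)*conj(1) + 1*(-I)*conj(-I) + 1*(-1)*conj(-1) + 1*(I)*conj(I)]
      = (1/4)[(1) + (1) + (1) + (1)] = 4/4 = 1
(Exp terms are combined using exp(i*s)*conj(exp(i*t)) = exp(i*(s-t)), and sums of them are collapsed using the identity that for every m > 1 the m distinct m-th roots of unity sum to 0, e.g. 1 + exp(2*I*pi/3) + exp(-2*I*pi/3) = 0.)
Hence the multiplicities are chi_3: 1. Dimension check: dim(chi_2)*dim(chi_1) = 1*1 = 1 and sum (mult * dim) = 1*1 = 1.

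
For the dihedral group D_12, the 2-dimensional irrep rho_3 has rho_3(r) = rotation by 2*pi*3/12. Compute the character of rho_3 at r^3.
chi_{rho_3}(r^3) = 2*cos(2*pi*3*3/12) = 0

Argument: rho_3(r^3) is rotation by angle 2*pi*3*3/12, whose trace is 2*cos(2*pi*3*3/12) = 0.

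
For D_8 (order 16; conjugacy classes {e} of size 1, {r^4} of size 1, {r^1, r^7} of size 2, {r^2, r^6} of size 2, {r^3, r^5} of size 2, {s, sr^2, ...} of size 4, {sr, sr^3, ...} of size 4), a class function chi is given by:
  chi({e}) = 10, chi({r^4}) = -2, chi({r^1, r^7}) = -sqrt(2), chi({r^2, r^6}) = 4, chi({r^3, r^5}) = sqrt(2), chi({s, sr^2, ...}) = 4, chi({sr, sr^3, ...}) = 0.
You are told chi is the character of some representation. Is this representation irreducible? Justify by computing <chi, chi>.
Not irreducible (reducible): <chi, chi> = 13 > 1.

Working: <chi, chi> = (1/|G|) sum_C |C| * |chi(C)|^2 = (1/16)[1*|10|^2 + 1*|-2|^2 + 2*|-sqrt(2)|^2 + 2*|4|^2 + 2*|sqrt(2)|^2 + 4*|4|^2 + 4*|0|^2]
  = (1/16)[(100) + (4) + (4) + (32) + (4) + (64) + (0)] = 208/16 = 13.
A character is irreducible iff <chi, chi> = 1, so this representation is reducible.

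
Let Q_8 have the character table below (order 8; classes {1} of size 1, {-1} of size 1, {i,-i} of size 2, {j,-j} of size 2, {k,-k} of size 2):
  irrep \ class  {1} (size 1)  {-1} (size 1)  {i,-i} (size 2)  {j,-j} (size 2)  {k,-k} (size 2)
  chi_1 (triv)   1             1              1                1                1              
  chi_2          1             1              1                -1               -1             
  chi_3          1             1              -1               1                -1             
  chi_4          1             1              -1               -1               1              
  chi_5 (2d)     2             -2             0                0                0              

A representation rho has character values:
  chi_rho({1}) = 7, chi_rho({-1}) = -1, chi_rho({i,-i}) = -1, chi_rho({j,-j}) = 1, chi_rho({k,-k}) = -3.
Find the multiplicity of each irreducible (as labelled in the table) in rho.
Multiplicities: chi_1: 0, chi_2: 1, chi_3: 2, chi_4: 0, chi_5: 2.

Justification: Use <chi_rho, chi> = (1/|G|) sum_C |C| * chi_rho(C) * conj(chi(C)) with |G| = 8 for each irreducible chi in the table:
  <chi_rho, chi_1> = (1/8)[1*(7)*conj(1) + 1*(-1)*conj(1) + 2*(-1)*conj(1) + 2*(1)*conj(1) + 2*(-3)*conj(1)]
      = (1/8)[(7) + (-1) + (-2) + (2) + (-6)] = 0/8 = 0
  <chi_rho, chi_2> = (1/8)[1*(7)*conj(1) + 1*(-1)*conj(1) + 2*(-1)*conj(1) + 2*(1)*conj(-1) + 2*(-3)*conj(-1)]
      = (1/8)[(7) + (-1) + (-2) + (-2) + (6)] = 8/8 = 1
  <chi_rho, chi_3> = (1/8)[1*(7)*conj(1) + 1*(-1)*conj(1) + 2*(-1)*conj(-1) + 2*(1)*conj(1) + 2*(-3)*conj(-1)]
      = (1/8)[(7) + (-1) + (2) + (2) + (6)] = 16/8 = 2
  <chi_rho, chi_4> = (1/8)[1*(7)*conj(1) + 1*(-1)*conj(1) + 2*(-1)*conj(-1) + 2*(1)*conj(-1) + 2*(-3)*conj(1)]
      = (1/8)[(7) + (-1) + (2) + (-2) + (-6)] = 0/8 = 0
  <chi_rho, chi_5> = (1/8)[1*(7)*conj(2) + 1*(-1)*conj(-2) + 2*(-1)*conj(0) + 2*(1)*conj(0) + 2*(-3)*conj(0)]
      = (1/8)[(14) + (2) + (0) + (0) + (0)] = 16/8 = 2
Dimension check: dim(rho) = sum (mult * dim) = 0*1 + 1*1 + 2*1 + 0*1 + 2*2 = 7 = chi_rho(e) = 7.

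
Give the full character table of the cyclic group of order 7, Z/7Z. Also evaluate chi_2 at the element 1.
Character table of Z/7Z (irreps indexed chi_0,...,chi_6 with chi_k(m) = zeta_7^(k*m), zeta_7 = exp(2*pi*i/7)):
  irrep \ class  {0} (size 1)  {1} (size 1)    {2} (size 1)    {3} (size 1)    {4} (size 1)    {5} (size 1)    {6} (size 1)  
  chi_0          1             1               1               1               1               1               1             
  chi_1          1             exp(2*I*pi/7)   exp(4*I*pi/7)   exp(6*I*pi/7)   exp(-6*I*pi/7)  exp(-4*I*pi/7)  exp(-2*I*pi/7)
  chi_2          1             exp(4*I*pi/7)   exp(-6*I*pi/7)  exp(-2*I*pi/7)  exp(2*I*pi/7)   exp(6*I*pi/7)   exp(-4*I*pi/7)
  chi_3          1             exp(6*I*pi/7)   exp(-2*I*pi/7)  exp(4*I*pi/7)   exp(-4*I*pi/7)  exp(2*I*pi/7)   exp(-6*I*pi/7)
  chi_4          1             exp(-6*I*pi/7)  exp(2*I*pi/7)   exp(-4*I*pi/7)  exp(4*I*pi/7)   exp(-2*I*pi/7)  exp(6*I*pi/7) 
  chi_5          1             exp(-4*I*pi/7)  exp(6*I*pi/7)   exp(2*I*pi/7)   exp(-2*I*pi/7)  exp(-6*I*pi/7)  exp(4*I*pi/7) 
  chi_6          1             exp(-2*I*pi/7)  exp(-4*I*pi/7)  exp(-6*I*pi/7)  exp(6*I*pi/7)   exp(4*I*pi/7)   exp(2*I*pi/7) 

Spot check: chi_2(1) = zeta_7^(2*1) = zeta_7^2 = exp(4*I*pi/7).

Justification: Z/7Z is abelian, so all 7 irreducible complex representations are 1-dimensional. They are given by chi_k(m) = zeta_7^(k*m) for k = 0,...,6. Row orthogonality: sum_m chi_k(m) conj(chi_l(m)) = 7 * [k = l].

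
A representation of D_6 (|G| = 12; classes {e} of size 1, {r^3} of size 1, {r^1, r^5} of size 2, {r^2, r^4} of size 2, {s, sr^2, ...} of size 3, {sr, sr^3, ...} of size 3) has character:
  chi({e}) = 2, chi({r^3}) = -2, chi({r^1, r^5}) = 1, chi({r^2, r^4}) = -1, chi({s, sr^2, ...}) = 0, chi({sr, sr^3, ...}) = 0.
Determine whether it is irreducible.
Irreducible: <chi, chi> = 1.

Why: <chi, chi> = (1/|G|) sum_C |C| * |chi(C)|^2 = (1/12)[1*|2|^2 + 1*|-2|^2 + 2*|1|^2 + 2*|-1|^2 + 3*|0|^2 + 3*|0|^2]
  = (1/12)[(4) + (4) + (2) + (2) + (0) + (0)] = 12/12 = 1.
A character is irreducible iff <chi, chi> = 1, so this representation is irreducible.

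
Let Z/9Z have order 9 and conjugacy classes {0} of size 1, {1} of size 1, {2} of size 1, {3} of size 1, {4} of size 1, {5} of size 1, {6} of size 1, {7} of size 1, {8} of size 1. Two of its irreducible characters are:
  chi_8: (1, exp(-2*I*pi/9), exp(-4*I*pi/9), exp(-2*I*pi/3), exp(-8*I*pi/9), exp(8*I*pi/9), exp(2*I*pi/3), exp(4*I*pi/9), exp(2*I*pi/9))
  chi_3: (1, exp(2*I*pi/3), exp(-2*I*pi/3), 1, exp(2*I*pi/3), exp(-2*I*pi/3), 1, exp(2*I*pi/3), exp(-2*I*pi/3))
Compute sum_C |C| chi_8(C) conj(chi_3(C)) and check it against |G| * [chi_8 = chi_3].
Sum = 0; so <chi_8, chi_3> = 0 (distinct irreducibles are orthogonal).

Argument: Compute term by term over conjugacy classes (|C| * chi_8(C) * conj(chi_3(C))):
  1*(1)*conj(1) + 1*(exp(-2*I*pi/9))*conj(exp(2*I*pi/3)) + 1*(exp(-4*I*pi/9))*conj(exp(-2*I*pi/3)) + 1*(exp(-2*I*pi/3))*conj(1) + 1*(exp(-8*I*pi/9))*conj(exp(2*I*pi/3)) + 1*(exp(8*I*pi/9))*conj(exp(-2*I*pi/3)) + 1*(exp(2*I*pi/3))*conj(1) + 1*(exp(4*I*pi/9))*conj(exp(2*I*pi/3)) + 1*(exp(2*I*pi/9))*conj(exp(-2*I*pi/3))
  = (1) + (exp(-8*I*pi/9)) + (exp(2*I*pi/9)) + (exp(-2*I*pi/3)) + (exp(4*I*pi/9)) + (exp(-4*I*pi/9)) + (exp(2*I*pi/3)) + (exp(-2*I*pi/9)) + (exp(8*I*pi/9))
  = 0.
(Exp terms are combined using exp(i*s)*conj(exp(i*t)) = exp(i*(s-t)), and sums of them are collapsed using the identity that for every m > 1 the m distinct m-th roots of unity sum to 0, e.g. 1 + exp(2*I*pi/3) + exp(-2*I*pi/3) = 0.)
Dividing by |G| = 9 gives 0/9 = 0, matching the row-orthogonality relation <chi_8, chi_3> = [chi_8 = chi_3].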